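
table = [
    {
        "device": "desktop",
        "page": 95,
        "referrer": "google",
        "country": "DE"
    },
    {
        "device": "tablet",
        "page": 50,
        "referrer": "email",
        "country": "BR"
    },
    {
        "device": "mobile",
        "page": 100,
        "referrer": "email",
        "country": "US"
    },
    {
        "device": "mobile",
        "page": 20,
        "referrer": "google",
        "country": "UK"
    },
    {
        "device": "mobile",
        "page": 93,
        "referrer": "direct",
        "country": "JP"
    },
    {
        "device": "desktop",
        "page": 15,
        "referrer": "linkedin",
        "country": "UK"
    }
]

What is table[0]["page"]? 95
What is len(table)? 6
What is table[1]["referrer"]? "email"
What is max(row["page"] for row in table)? 100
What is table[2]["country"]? "US"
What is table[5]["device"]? "desktop"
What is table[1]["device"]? "tablet"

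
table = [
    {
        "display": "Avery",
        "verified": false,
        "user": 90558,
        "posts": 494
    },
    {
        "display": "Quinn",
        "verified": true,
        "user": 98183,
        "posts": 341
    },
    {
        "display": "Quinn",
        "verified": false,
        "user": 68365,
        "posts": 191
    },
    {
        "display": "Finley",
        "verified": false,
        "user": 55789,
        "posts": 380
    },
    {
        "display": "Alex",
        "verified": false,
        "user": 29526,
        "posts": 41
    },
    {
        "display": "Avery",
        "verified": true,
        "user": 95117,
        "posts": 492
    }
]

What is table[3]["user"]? 55789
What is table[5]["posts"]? 492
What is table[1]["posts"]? 341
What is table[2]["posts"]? 191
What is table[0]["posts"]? 494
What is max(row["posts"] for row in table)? 494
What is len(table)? 6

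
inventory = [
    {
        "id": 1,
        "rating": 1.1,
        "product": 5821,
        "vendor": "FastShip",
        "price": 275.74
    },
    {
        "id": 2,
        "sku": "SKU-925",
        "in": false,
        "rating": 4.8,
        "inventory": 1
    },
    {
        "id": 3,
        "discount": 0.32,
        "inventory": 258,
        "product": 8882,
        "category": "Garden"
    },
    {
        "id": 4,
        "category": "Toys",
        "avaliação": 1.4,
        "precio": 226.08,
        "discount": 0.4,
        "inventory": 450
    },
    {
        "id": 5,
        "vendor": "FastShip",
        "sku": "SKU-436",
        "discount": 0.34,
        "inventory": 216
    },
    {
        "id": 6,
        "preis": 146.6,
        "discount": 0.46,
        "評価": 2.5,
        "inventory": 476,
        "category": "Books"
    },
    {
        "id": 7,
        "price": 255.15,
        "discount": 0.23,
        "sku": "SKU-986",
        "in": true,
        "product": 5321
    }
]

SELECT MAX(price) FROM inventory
275.74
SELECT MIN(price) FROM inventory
255.15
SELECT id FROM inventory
[1, 2, 3, 4, 5, 6, 7]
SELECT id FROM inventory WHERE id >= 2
[2, 3, 4, 5, 6, 7]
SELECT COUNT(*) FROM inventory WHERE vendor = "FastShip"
2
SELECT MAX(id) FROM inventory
7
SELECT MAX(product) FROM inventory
8882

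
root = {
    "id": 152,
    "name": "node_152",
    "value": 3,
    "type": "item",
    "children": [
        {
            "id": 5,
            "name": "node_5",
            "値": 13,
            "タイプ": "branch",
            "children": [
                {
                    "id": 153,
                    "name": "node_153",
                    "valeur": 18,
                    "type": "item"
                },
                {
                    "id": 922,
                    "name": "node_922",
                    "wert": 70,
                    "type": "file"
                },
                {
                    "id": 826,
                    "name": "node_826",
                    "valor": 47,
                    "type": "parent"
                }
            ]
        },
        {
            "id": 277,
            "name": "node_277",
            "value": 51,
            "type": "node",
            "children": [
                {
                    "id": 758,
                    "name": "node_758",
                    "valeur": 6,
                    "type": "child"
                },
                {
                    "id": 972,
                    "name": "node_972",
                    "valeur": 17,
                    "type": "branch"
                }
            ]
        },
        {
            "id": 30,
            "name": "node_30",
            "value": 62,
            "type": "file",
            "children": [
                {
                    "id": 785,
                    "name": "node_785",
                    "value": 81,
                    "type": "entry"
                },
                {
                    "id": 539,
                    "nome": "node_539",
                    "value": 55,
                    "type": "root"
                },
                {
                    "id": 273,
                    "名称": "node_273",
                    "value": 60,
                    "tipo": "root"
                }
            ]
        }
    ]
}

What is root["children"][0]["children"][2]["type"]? "parent"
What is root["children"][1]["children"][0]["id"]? 758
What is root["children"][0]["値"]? 13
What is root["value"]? 3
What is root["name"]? "node_152"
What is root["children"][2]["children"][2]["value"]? 60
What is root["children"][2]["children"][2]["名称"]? "node_273"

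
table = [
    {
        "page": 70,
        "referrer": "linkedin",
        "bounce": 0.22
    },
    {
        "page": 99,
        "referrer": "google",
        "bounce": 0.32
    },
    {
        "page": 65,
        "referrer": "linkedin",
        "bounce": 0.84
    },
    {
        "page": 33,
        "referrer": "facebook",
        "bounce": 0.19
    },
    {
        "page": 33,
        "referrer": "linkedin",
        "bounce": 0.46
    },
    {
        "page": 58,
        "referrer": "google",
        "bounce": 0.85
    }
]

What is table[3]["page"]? 33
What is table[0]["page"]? 70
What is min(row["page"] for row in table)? 33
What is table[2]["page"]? 65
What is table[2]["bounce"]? 0.84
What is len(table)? 6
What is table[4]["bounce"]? 0.46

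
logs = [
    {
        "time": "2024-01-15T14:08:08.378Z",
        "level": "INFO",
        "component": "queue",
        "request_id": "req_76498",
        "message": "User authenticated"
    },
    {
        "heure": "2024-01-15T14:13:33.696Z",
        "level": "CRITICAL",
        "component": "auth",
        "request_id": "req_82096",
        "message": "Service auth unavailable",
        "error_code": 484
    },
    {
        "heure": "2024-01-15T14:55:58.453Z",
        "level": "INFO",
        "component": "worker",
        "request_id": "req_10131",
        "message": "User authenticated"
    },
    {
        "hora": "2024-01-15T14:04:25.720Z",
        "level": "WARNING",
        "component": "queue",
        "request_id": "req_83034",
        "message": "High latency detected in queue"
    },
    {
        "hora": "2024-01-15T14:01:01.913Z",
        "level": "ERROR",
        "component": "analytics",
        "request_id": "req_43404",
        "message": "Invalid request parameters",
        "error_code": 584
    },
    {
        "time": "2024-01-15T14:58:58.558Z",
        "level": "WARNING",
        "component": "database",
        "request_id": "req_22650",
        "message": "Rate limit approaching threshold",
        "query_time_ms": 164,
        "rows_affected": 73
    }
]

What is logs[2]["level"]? "INFO"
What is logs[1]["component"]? "auth"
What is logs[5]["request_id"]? "req_22650"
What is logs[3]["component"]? "queue"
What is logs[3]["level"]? "WARNING"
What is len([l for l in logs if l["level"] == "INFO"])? 2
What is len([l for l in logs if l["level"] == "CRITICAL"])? 1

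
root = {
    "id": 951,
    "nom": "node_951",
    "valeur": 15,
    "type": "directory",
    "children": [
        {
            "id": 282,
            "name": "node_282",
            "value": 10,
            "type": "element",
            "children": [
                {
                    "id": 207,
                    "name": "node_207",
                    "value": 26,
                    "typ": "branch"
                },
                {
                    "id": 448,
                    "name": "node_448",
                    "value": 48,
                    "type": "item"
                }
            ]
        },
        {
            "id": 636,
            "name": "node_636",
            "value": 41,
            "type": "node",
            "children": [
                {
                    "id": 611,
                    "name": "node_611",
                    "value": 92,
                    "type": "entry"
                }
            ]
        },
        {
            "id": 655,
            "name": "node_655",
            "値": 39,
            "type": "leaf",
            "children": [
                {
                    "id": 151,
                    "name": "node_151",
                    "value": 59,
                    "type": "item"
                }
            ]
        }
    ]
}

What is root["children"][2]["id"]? 655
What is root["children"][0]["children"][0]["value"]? 26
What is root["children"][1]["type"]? "node"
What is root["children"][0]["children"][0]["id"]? 207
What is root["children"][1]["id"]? 636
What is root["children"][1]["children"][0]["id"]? 611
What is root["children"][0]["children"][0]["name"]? "node_207"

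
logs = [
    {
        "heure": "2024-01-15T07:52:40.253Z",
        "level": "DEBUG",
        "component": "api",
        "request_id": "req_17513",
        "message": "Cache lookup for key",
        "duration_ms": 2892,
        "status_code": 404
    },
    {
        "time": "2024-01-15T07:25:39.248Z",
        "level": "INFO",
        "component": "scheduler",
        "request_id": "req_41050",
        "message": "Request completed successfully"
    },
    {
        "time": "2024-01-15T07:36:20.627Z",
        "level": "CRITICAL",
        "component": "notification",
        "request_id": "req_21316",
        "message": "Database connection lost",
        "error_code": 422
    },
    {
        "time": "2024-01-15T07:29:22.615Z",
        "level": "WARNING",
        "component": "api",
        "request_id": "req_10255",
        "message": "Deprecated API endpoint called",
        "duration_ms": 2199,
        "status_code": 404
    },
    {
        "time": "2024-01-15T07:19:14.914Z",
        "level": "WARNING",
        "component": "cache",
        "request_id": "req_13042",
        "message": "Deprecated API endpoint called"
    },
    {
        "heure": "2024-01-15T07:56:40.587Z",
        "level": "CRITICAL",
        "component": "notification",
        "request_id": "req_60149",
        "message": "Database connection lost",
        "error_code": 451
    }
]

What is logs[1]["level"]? "INFO"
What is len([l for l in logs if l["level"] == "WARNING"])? 2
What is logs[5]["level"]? "CRITICAL"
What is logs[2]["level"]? "CRITICAL"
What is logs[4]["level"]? "WARNING"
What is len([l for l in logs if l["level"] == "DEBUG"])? 1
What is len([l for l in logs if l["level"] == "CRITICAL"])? 2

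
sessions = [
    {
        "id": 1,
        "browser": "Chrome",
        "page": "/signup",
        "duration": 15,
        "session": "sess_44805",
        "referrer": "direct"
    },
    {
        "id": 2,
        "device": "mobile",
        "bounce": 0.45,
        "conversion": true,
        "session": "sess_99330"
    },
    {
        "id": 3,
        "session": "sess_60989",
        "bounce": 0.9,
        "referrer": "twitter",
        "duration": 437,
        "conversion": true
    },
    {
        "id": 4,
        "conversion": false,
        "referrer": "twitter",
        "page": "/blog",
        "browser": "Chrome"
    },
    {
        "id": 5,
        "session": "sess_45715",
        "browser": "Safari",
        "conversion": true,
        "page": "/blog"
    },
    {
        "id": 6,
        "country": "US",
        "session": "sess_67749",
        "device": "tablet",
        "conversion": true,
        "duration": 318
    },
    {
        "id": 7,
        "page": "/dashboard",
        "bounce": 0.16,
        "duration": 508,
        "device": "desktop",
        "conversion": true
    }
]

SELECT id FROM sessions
[1, 2, 3, 4, 5, 6, 7]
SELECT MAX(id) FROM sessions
7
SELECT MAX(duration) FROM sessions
508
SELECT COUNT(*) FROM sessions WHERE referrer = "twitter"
2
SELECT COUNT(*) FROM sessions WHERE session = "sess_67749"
1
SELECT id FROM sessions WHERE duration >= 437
[3, 7]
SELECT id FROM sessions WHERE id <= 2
[1, 2]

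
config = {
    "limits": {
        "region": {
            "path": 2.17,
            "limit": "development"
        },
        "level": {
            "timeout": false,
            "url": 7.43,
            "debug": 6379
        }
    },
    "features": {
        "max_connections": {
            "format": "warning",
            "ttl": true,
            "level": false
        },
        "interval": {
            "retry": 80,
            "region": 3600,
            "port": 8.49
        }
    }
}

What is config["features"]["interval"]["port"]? 8.49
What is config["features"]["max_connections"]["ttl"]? True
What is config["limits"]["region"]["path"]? 2.17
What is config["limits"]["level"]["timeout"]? False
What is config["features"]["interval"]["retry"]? 80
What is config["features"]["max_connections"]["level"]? False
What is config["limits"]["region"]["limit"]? "development"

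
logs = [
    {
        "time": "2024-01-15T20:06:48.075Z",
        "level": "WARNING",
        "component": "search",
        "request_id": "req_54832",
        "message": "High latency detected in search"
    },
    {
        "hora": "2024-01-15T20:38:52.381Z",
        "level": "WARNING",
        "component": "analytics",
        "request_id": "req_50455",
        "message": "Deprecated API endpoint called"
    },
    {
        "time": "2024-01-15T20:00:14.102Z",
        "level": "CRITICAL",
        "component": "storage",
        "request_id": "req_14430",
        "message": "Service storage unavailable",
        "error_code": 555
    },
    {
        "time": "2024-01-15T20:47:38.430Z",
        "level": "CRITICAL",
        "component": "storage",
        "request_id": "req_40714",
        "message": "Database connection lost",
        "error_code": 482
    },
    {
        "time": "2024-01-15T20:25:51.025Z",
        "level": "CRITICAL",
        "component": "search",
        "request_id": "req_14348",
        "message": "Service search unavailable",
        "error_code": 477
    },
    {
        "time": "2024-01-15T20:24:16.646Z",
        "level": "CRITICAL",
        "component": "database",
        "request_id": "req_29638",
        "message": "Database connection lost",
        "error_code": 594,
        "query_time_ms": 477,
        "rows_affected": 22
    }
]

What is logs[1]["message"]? "Deprecated API endpoint called"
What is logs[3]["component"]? "storage"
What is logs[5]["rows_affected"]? 22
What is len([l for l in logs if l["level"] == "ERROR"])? 0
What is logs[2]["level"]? "CRITICAL"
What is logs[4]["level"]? "CRITICAL"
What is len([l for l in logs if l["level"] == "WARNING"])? 2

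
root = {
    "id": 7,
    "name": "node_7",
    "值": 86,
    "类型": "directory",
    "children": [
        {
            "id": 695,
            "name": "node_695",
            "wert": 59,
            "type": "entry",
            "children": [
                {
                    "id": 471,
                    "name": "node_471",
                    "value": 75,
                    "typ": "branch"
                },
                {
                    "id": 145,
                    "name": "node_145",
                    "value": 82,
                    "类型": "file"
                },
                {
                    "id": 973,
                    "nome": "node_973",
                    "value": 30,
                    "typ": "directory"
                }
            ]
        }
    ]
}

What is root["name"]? "node_7"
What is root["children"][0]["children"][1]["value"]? 82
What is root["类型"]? "directory"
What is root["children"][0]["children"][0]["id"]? 471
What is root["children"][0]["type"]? "entry"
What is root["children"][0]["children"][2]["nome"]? "node_973"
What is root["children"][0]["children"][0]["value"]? 75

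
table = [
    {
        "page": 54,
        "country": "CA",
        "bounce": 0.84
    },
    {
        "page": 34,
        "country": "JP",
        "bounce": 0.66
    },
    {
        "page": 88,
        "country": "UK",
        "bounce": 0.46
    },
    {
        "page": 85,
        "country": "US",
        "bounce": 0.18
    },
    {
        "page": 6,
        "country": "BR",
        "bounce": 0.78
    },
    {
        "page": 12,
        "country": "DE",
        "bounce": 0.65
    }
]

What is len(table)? 6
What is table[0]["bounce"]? 0.84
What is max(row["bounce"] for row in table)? 0.84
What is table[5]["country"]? "DE"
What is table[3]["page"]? 85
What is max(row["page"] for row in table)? 88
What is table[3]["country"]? "US"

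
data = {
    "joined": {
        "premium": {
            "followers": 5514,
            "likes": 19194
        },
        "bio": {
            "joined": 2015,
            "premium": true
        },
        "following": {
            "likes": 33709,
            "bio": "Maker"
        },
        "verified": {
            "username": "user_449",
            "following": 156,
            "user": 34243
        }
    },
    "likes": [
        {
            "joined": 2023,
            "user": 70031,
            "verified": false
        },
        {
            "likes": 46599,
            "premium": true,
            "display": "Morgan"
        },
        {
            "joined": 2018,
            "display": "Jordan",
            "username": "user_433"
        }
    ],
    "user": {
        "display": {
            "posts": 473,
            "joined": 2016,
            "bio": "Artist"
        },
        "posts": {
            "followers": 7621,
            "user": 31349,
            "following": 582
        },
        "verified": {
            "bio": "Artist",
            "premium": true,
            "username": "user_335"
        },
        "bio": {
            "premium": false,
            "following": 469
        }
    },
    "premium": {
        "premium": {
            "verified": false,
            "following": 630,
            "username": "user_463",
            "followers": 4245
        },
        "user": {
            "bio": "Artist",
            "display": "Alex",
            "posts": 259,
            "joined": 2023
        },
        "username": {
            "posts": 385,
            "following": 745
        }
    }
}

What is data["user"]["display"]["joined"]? 2016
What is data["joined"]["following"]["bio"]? "Maker"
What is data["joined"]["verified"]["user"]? 34243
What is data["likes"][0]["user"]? 70031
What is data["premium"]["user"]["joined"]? 2023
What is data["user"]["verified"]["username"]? "user_335"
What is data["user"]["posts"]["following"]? 582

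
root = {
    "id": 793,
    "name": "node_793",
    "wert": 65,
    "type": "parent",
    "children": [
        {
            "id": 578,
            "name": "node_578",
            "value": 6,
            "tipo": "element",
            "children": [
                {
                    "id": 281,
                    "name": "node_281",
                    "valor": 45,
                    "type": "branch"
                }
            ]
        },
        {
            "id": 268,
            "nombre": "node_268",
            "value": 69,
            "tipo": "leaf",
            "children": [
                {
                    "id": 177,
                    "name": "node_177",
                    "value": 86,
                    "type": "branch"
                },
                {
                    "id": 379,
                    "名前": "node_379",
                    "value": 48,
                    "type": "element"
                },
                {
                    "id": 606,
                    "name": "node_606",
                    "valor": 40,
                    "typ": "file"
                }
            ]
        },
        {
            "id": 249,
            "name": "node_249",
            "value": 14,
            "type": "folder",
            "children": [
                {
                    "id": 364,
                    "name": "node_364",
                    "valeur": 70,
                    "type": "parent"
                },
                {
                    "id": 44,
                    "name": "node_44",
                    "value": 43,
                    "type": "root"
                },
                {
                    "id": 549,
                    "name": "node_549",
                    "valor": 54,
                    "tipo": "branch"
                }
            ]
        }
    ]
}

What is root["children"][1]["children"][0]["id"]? 177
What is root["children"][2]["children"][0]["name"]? "node_364"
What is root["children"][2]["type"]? "folder"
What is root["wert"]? 65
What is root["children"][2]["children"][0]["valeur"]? 70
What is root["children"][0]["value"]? 6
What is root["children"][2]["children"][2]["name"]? "node_549"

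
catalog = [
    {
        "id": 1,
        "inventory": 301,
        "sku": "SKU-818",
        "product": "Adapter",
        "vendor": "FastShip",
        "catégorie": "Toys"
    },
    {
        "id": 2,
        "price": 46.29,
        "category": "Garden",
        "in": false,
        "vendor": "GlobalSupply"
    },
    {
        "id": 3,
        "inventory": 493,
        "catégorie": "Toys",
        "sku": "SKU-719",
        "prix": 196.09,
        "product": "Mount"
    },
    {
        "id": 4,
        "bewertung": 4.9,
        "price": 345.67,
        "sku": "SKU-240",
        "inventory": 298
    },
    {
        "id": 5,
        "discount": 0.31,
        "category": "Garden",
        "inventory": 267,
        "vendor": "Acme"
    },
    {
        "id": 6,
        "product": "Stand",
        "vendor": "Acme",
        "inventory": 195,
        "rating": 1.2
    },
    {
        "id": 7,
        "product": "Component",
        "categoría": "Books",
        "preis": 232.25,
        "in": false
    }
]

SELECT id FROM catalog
[1, 2, 3, 4, 5, 6, 7]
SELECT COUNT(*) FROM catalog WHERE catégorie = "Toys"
2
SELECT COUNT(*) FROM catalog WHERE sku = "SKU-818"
1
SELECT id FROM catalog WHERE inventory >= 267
[1, 3, 4, 5]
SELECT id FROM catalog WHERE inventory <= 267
[5, 6]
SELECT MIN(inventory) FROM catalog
195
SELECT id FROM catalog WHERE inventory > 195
[1, 3, 4, 5]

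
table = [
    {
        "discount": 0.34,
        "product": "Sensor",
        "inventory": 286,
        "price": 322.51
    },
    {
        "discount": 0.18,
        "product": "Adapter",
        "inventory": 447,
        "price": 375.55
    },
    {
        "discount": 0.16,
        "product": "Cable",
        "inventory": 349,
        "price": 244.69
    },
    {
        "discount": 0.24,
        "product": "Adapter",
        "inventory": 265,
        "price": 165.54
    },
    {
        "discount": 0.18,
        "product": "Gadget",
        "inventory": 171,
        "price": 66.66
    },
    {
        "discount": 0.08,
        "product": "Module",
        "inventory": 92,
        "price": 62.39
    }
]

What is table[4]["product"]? "Gadget"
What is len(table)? 6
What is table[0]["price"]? 322.51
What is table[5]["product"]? "Module"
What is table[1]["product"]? "Adapter"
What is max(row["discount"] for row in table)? 0.34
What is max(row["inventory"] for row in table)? 447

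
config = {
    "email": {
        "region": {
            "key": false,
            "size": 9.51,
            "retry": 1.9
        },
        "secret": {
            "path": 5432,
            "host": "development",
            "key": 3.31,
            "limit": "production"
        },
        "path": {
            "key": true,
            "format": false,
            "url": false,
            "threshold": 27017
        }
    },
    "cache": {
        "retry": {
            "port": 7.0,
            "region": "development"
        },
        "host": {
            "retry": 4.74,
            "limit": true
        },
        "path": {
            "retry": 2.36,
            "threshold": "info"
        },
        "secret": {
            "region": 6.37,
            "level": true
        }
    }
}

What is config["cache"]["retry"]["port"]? 7.0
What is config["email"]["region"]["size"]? 9.51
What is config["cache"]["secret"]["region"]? 6.37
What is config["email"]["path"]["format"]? False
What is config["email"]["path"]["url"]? False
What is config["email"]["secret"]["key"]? 3.31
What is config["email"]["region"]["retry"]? 1.9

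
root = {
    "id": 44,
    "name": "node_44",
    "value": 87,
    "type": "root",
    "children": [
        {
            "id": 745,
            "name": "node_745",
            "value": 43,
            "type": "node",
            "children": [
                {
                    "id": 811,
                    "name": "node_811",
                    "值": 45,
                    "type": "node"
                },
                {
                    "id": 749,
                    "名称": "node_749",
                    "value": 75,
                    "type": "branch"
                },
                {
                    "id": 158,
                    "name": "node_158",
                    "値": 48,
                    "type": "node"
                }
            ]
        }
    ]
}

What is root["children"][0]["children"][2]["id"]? 158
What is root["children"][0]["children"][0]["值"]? 45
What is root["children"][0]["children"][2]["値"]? 48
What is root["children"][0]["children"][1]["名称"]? "node_749"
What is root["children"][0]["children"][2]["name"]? "node_158"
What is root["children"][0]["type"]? "node"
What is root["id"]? 44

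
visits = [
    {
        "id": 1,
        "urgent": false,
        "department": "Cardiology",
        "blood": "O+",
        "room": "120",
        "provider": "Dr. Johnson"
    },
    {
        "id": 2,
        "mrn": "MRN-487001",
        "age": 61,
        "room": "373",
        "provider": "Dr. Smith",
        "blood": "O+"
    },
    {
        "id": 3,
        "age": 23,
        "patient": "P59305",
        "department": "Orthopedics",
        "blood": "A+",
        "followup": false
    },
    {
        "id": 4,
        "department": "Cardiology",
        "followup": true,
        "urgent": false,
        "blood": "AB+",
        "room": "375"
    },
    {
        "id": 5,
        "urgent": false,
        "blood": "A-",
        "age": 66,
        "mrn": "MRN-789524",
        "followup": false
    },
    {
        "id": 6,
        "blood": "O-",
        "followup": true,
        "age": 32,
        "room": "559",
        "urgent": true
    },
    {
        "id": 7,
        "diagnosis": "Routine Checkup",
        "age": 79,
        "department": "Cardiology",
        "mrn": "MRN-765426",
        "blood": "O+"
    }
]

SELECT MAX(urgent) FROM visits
True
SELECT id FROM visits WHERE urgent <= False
[1, 4, 5]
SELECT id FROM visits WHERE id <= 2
[1, 2]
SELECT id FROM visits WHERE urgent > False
[6]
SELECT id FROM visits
[1, 2, 3, 4, 5, 6, 7]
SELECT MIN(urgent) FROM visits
False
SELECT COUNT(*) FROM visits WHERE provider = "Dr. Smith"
1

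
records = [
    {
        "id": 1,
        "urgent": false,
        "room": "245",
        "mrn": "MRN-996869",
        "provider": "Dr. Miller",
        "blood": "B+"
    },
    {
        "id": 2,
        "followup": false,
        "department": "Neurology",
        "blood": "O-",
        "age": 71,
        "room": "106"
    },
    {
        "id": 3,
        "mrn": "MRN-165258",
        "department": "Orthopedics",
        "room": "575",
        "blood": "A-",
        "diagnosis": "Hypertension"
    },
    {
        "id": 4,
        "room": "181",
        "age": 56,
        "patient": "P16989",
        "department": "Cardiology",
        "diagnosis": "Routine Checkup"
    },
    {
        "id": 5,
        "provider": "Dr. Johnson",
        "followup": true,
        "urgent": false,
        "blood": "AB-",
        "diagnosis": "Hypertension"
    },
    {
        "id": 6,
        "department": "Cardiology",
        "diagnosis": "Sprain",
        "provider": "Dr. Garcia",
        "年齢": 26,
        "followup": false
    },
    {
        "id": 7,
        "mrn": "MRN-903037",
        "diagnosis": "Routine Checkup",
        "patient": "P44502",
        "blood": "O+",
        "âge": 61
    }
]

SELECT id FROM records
[1, 2, 3, 4, 5, 6, 7]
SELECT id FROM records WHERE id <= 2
[1, 2]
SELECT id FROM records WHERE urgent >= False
[1, 5]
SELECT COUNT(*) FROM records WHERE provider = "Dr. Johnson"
1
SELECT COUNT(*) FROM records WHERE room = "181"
1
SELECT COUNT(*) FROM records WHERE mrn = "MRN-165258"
1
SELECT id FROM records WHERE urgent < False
[]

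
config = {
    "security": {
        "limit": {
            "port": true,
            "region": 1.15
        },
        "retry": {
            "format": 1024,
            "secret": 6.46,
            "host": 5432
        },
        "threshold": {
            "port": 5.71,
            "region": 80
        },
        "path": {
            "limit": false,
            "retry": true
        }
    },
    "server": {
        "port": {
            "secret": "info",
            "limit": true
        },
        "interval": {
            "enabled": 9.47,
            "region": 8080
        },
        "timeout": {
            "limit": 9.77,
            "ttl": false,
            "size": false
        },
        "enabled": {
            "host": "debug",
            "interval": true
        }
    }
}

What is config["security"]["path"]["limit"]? False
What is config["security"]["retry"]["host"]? 5432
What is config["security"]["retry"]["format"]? 1024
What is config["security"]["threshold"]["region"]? 80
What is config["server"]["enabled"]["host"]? "debug"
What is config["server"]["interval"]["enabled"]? 9.47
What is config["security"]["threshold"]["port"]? 5.71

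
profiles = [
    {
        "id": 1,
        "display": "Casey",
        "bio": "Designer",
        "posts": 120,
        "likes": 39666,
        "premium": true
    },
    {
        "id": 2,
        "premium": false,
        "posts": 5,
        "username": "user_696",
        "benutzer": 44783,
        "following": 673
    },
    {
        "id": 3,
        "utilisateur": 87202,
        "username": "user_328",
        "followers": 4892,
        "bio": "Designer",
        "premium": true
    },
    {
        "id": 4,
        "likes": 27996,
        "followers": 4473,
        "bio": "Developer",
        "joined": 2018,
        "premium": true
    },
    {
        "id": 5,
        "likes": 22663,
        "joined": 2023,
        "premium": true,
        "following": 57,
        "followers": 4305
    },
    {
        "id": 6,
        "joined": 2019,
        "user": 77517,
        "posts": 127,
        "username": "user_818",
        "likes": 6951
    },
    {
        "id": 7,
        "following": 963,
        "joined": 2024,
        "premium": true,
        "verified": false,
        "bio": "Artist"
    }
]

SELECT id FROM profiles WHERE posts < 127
[1, 2]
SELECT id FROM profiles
[1, 2, 3, 4, 5, 6, 7]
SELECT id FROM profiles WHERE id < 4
[1, 2, 3]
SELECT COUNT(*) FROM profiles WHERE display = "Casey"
1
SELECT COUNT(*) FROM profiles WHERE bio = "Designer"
2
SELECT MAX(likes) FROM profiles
39666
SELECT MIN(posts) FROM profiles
5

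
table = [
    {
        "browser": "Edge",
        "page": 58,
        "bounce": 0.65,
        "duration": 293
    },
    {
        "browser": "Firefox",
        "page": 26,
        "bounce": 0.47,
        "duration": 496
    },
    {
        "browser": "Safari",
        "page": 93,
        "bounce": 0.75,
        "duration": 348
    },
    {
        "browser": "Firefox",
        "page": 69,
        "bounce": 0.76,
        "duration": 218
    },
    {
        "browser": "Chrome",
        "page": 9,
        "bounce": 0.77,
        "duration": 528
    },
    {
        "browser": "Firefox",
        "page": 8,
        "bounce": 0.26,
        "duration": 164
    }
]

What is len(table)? 6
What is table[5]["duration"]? 164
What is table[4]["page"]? 9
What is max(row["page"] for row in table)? 93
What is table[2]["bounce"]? 0.75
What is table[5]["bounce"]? 0.26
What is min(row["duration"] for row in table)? 164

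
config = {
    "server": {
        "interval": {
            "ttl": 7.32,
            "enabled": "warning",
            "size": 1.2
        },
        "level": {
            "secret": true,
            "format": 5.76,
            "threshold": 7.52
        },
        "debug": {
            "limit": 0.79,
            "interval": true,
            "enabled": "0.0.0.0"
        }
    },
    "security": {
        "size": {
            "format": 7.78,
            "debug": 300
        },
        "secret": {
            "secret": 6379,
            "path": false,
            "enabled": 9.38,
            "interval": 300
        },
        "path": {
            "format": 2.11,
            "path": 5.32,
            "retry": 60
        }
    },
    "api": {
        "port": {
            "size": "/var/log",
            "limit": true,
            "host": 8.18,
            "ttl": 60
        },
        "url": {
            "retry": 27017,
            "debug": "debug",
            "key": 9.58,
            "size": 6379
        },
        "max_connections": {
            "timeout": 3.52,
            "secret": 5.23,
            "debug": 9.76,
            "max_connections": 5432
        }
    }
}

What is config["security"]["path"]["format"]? 2.11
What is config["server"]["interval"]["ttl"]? 7.32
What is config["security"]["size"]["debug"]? 300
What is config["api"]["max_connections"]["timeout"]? 3.52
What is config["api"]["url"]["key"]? 9.58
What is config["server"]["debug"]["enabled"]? "0.0.0.0"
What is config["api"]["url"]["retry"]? 27017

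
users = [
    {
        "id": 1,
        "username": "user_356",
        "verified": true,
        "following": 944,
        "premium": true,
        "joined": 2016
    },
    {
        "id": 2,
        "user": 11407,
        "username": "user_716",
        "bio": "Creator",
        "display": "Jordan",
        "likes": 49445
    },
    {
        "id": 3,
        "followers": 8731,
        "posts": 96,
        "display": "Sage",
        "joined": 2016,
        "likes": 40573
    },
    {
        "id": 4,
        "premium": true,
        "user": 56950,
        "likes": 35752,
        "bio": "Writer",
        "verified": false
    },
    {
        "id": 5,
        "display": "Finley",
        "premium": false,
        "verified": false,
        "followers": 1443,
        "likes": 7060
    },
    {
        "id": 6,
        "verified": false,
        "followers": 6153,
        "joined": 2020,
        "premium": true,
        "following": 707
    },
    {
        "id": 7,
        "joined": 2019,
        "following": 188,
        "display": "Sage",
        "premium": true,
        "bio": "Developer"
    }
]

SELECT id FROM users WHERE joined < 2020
[1, 3, 7]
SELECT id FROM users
[1, 2, 3, 4, 5, 6, 7]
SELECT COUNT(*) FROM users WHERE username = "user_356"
1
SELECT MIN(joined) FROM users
2016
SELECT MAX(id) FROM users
7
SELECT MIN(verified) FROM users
False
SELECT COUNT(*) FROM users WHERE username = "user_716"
1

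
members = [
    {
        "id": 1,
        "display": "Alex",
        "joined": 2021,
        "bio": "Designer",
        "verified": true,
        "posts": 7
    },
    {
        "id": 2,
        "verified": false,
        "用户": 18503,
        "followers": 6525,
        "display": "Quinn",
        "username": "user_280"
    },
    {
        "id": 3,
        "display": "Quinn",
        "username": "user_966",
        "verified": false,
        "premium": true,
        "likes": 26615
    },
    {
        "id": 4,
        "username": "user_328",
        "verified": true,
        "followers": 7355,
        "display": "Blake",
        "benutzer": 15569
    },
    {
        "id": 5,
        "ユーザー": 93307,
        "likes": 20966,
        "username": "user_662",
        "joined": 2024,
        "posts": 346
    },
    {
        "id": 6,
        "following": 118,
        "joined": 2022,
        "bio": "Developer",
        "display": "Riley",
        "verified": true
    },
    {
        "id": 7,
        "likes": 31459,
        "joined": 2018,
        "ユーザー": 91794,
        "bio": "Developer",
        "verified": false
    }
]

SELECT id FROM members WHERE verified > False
[1, 4, 6]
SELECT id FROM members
[1, 2, 3, 4, 5, 6, 7]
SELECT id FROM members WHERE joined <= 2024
[1, 5, 6, 7]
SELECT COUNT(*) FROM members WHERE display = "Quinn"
2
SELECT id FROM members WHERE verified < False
[]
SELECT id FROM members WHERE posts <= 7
[1]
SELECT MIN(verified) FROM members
False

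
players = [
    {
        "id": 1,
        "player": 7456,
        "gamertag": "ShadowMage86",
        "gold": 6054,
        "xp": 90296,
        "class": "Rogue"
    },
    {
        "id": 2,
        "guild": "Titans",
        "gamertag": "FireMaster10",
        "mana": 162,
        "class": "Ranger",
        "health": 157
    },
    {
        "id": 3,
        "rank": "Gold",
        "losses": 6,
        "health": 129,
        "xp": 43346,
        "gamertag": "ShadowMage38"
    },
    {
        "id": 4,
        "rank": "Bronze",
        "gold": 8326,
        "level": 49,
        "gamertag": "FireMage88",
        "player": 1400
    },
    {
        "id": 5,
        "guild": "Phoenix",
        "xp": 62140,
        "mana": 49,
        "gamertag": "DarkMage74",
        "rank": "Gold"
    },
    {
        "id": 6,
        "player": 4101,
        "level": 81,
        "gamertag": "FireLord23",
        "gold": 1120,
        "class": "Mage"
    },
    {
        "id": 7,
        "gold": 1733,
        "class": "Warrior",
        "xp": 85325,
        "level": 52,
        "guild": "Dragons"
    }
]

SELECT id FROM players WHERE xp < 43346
[]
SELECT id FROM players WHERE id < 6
[1, 2, 3, 4, 5]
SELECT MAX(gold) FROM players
8326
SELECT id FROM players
[1, 2, 3, 4, 5, 6, 7]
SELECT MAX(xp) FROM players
90296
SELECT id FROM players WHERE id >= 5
[5, 6, 7]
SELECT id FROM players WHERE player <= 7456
[1, 4, 6]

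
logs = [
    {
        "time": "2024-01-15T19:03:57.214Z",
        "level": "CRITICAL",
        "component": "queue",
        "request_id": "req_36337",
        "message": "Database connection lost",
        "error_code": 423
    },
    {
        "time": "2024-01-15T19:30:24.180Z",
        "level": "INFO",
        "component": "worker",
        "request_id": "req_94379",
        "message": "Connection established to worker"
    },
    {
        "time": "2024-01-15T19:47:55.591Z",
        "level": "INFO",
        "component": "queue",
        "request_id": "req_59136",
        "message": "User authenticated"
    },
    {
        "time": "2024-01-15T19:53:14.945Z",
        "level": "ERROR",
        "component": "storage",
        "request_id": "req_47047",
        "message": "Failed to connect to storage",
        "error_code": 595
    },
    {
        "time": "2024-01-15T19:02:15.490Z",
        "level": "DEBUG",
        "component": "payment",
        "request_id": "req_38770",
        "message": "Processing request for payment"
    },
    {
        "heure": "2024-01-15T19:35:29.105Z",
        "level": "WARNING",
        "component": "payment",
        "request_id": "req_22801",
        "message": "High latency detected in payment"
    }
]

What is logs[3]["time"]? "2024-01-15T19:53:14.945Z"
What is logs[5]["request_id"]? "req_22801"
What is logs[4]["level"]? "DEBUG"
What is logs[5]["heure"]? "2024-01-15T19:35:29.105Z"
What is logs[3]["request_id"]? "req_47047"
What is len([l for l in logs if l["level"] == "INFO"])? 2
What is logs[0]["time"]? "2024-01-15T19:03:57.214Z"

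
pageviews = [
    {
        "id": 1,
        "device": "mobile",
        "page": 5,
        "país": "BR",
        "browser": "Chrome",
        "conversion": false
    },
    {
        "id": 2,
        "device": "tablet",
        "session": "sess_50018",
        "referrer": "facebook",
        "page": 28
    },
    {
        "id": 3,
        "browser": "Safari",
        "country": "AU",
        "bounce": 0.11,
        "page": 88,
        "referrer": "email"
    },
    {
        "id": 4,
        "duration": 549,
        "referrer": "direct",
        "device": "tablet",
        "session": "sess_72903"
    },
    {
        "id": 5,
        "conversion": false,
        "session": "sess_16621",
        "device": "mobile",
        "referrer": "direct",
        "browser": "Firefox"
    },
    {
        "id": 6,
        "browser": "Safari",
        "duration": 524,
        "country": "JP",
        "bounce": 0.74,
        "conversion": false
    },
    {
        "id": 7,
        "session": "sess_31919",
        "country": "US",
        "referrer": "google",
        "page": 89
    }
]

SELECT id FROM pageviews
[1, 2, 3, 4, 5, 6, 7]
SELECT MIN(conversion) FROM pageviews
False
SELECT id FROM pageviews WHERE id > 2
[3, 4, 5, 6, 7]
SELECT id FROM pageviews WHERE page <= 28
[1, 2]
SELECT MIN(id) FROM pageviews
1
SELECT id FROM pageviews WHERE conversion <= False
[1, 5, 6]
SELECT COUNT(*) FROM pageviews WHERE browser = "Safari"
2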